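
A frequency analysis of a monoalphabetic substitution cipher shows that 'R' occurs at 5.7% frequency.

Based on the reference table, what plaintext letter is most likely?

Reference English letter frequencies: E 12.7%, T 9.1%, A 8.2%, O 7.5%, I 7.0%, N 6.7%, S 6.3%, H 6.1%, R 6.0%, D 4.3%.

Step 1: The observed frequency is 5.7%.
Step 2: Compare with English frequencies:
  E: 12.7% (difference: 7.0%)
  T: 9.1% (difference: 3.4%)
  A: 8.2% (difference: 2.5%)
  O: 7.5% (difference: 1.8%)
  I: 7.0% (difference: 1.3%)
  N: 6.7% (difference: 1.0%)
  S: 6.3% (difference: 0.6%)
  H: 6.1% (difference: 0.4%)
  R: 6.0% (difference: 0.3%) <-- closest
  D: 4.3% (difference: 1.4%)
Step 3: 'R' most likely represents 'R' (frequency 6.0%).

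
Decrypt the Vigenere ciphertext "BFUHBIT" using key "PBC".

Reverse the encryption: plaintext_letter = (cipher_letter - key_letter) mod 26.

Step 1: Extend key: PBCPBCP
Step 2: Decrypt each letter (c - k) mod 26:
  B(1) - P(15) = (1-15) mod 26 = 12 = M
  F(5) - B(1) = (5-1) mod 26 = 4 = E
  U(20) - C(2) = (20-2) mod 26 = 18 = S
  H(7) - P(15) = (7-15) mod 26 = 18 = S
  B(1) - B(1) = (1-1) mod 26 = 0 = A
  I(8) - C(2) = (8-2) mod 26 = 6 = G
  T(19) - P(15) = (19-15) mod 26 = 4 = E
Plaintext: MESSAGE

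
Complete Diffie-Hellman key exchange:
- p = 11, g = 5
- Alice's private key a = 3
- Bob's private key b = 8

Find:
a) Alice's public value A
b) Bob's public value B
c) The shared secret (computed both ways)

Step 1: A = g^a mod p = 5^3 mod 11 = 4.
Step 2: B = g^b mod p = 5^8 mod 11 = 4.
Step 3: Alice computes s = B^a mod p = 4^3 mod 11 = 9.
Step 4: Bob computes s = A^b mod p = 4^8 mod 11 = 9.
Both sides agree: shared secret = 9.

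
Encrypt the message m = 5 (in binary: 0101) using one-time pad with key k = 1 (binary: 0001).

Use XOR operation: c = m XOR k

Step 1: Write out the XOR operation bit by bit:
  Message: 0101
  Key:     0001
  XOR:     0100
Step 2: Convert to decimal: 0100 = 4.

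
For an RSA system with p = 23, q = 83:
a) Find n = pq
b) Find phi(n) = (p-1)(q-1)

Step 1: n = p * q = 23 * 83 = 1909.
Step 2: phi(n) = (p-1)(q-1) = 22 * 82 = 1804.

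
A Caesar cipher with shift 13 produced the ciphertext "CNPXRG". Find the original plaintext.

Step 1: Reverse the shift by subtracting 13 from each letter position.
  C (position 2) -> position (2-13) mod 26 = 15 -> P
  N (position 13) -> position (13-13) mod 26 = 0 -> A
  P (position 15) -> position (15-13) mod 26 = 2 -> C
  X (position 23) -> position (23-13) mod 26 = 10 -> K
  R (position 17) -> position (17-13) mod 26 = 4 -> E
  G (position 6) -> position (6-13) mod 26 = 19 -> T
Decrypted message: PACKET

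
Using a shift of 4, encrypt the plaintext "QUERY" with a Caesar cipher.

Step 1: For each letter, shift forward by 4 positions (mod 26).
  Q (position 16) -> position (16+4) mod 26 = 20 -> U
  U (position 20) -> position (20+4) mod 26 = 24 -> Y
  E (position 4) -> position (4+4) mod 26 = 8 -> I
  R (position 17) -> position (17+4) mod 26 = 21 -> V
  Y (position 24) -> position (24+4) mod 26 = 2 -> C
Result: UYIVC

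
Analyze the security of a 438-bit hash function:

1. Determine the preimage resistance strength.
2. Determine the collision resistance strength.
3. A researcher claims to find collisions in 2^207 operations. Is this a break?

Step 1: Preimage resistance requires brute-force of 2^438 operations.
Step 2: Collision resistance (birthday bound) = 2^(438/2) = 2^219.
Step 3: The claimed attack costs 2^207 operations.
Step 4: Since 2^207 < 2^219, the claimed attack beats the generic birthday bound, so collision resistance is broken.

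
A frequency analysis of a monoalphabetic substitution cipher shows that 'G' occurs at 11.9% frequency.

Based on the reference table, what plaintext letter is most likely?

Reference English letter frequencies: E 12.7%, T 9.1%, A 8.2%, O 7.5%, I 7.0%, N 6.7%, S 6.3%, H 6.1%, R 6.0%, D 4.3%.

Step 1: The observed frequency is 11.9%.
Step 2: Compare with English frequencies:
  E: 12.7% (difference: 0.8%) <-- closest
  T: 9.1% (difference: 2.8%)
  A: 8.2% (difference: 3.7%)
  O: 7.5% (difference: 4.4%)
  I: 7.0% (difference: 4.9%)
  N: 6.7% (difference: 5.2%)
  S: 6.3% (difference: 5.6%)
  H: 6.1% (difference: 5.8%)
  R: 6.0% (difference: 5.9%)
  D: 4.3% (difference: 7.6%)
Step 3: 'G' most likely represents 'E' (frequency 12.7%).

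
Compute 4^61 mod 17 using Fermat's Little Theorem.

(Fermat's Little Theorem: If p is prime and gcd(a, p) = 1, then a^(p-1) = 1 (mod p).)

Step 1: Since 17 is prime, by Fermat's Little Theorem: 4^16 = 1 (mod 17).
Step 2: Reduce exponent: 61 mod 16 = 13.
Step 3: So 4^61 = 4^13 (mod 17).
Step 4: 4^13 mod 17 = 4.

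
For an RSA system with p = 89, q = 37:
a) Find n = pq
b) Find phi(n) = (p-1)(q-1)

Step 1: n = p * q = 89 * 37 = 3293.
Step 2: phi(n) = (p-1)(q-1) = 88 * 36 = 3168.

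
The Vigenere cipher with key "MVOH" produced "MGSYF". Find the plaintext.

Step 1: Extend key: MVOHM
Step 2: Decrypt each letter (c - k) mod 26:
  M(12) - M(12) = (12-12) mod 26 = 0 = A
  G(6) - V(21) = (6-21) mod 26 = 11 = L
  S(18) - O(14) = (18-14) mod 26 = 4 = E
  Y(24) - H(7) = (24-7) mod 26 = 17 = R
  F(5) - M(12) = (5-12) mod 26 = 19 = T
Plaintext: ALERT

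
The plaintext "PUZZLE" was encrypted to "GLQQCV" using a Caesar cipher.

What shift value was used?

Step 1: Compare first letters: P (position 15) -> G (position 6).
Step 2: Shift = (6 - 15) mod 26 = 17.
The shift value is 17.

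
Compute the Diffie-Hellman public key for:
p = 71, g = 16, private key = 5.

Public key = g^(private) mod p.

Step 1: A = g^a mod p = 16^5 mod 71.
  16^1 mod 71 = 16
  16^2 mod 71 = (16 * 16) mod 71 = 43
  16^3 mod 71 = (43 * 16) mod 71 = 49
  16^4 mod 71 = (49 * 16) mod 71 = 3
  16^5 mod 71 = (3 * 16) mod 71 = 48
Result: A = 48.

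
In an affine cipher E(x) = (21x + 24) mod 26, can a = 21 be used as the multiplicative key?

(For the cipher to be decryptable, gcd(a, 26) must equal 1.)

Step 1: Compute gcd(21, 26).
Step 2: gcd(21, 26) = 1.
Since gcd = 1, 21 is coprime with 26, so it is a valid key.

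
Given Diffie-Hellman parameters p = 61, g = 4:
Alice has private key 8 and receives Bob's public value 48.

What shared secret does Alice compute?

Step 1: s = B^a mod p = 48^8 mod 61.
  48^1 mod 61 = 48
  48^2 mod 61 = (48 * 48) mod 61 = 47
  48^3 mod 61 = (47 * 48) mod 61 = 60
  48^4 mod 61 = (60 * 48) mod 61 = 13
  48^5 mod 61 = (13 * 48) mod 61 = 14
  48^6 mod 61 = (14 * 48) mod 61 = 1
  48^7 mod 61 = (1 * 48) mod 61 = 48
  48^8 mod 61 = (48 * 48) mod 61 = 47
Result: shared secret = 47.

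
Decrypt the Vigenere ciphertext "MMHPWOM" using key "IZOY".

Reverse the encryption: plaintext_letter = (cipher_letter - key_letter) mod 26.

Step 1: Extend key: IZOYIZO
Step 2: Decrypt each letter (c - k) mod 26:
  M(12) - I(8) = (12-8) mod 26 = 4 = E
  M(12) - Z(25) = (12-25) mod 26 = 13 = N
  H(7) - O(14) = (7-14) mod 26 = 19 = T
  P(15) - Y(24) = (15-24) mod 26 = 17 = R
  W(22) - I(8) = (22-8) mod 26 = 14 = O
  O(14) - Z(25) = (14-25) mod 26 = 15 = P
  M(12) - O(14) = (12-14) mod 26 = 24 = Y
Plaintext: ENTROPY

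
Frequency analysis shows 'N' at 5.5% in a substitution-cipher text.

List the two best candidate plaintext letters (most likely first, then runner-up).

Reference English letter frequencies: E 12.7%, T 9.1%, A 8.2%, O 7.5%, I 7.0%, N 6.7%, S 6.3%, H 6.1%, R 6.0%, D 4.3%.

Step 1: Observed frequency of 'N' is 5.5%.
Step 2: Compute distances to each reference frequency and sort:
  R (6.0%): difference = 0.5% <-- BEST
  H (6.1%): difference = 0.6% <-- RUNNER-UP
  S (6.3%): difference = 0.8%
  N (6.7%): difference = 1.2%
  D (4.3%): difference = 1.2%
Step 3: Most likely is 'R' (6.0%, diff 0.5%); second most likely is 'H' (6.1%, diff 0.6%).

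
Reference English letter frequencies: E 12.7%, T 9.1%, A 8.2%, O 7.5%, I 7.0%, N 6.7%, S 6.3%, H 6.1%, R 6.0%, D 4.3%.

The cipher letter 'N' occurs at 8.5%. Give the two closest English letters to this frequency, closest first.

Step 1: Observed frequency of 'N' is 8.5%.
Step 2: Compute distances to each reference frequency and sort:
  A (8.2%): difference = 0.3% <-- BEST
  T (9.1%): difference = 0.6% <-- RUNNER-UP
  O (7.5%): difference = 1.0%
  I (7.0%): difference = 1.5%
  N (6.7%): difference = 1.8%
Step 3: Most likely is 'A' (8.2%, diff 0.3%); second most likely is 'T' (9.1%, diff 0.6%).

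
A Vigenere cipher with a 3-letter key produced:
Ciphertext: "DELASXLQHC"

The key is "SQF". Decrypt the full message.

Step 1: Key 'SQF' has length 3. Extended key: SQFSQFSQFS
Step 2: Decrypt each position:
  D(3) - S(18) = 11 = L
  E(4) - Q(16) = 14 = O
  L(11) - F(5) = 6 = G
  A(0) - S(18) = 8 = I
  S(18) - Q(16) = 2 = C
  X(23) - F(5) = 18 = S
  L(11) - S(18) = 19 = T
  Q(16) - Q(16) = 0 = A
  H(7) - F(5) = 2 = C
  C(2) - S(18) = 10 = K
Plaintext: LOGICSTACK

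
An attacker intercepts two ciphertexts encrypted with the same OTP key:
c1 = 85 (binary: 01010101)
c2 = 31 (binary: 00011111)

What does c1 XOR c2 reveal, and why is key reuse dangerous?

Step 1: c1 XOR c2 = (m1 XOR k) XOR (m2 XOR k).
Step 2: By XOR associativity/commutativity: = m1 XOR m2 XOR k XOR k = m1 XOR m2.
Step 3: 01010101 XOR 00011111 = 01001010 = 74.
Step 4: The key cancels out! An attacker learns m1 XOR m2 = 74, revealing the relationship between plaintexts.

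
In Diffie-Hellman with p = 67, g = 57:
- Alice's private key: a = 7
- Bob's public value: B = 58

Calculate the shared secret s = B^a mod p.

Step 1: s = B^a mod p = 58^7 mod 67.
  58^1 mod 67 = 58
  58^2 mod 67 = (58 * 58) mod 67 = 14
  58^3 mod 67 = (14 * 58) mod 67 = 8
  58^4 mod 67 = (8 * 58) mod 67 = 62
  58^5 mod 67 = (62 * 58) mod 67 = 45
  58^6 mod 67 = (45 * 58) mod 67 = 64
  58^7 mod 67 = (64 * 58) mod 67 = 27
Result: shared secret = 27.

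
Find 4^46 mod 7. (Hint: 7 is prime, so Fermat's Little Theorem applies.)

Step 1: Since 7 is prime, by Fermat's Little Theorem: 4^6 = 1 (mod 7).
Step 2: Reduce exponent: 46 mod 6 = 4.
Step 3: So 4^46 = 4^4 (mod 7).
Step 4: 4^4 mod 7 = 4.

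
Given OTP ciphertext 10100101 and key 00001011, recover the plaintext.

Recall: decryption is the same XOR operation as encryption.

Step 1: XOR ciphertext with key:
  Ciphertext: 10100101
  Key:        00001011
  XOR:        10101110
Step 2: Plaintext = 10101110 = 174 in decimal.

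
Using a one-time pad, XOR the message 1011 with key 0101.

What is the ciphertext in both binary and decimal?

Step 1: Write out the XOR operation bit by bit:
  Message: 1011
  Key:     0101
  XOR:     1110
Step 2: Convert to decimal: 1110 = 14.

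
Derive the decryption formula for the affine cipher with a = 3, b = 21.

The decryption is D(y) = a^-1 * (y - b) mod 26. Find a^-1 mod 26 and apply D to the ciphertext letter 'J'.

Step 1: Find a^-1, the modular inverse of 3 mod 26.
Step 2: We need 3 * a^-1 = 1 (mod 26).
Step 3: 3 * 9 = 27 = 1 * 26 + 1, so a^-1 = 9.
Step 4: D(y) = 9(y - 21) mod 26.
Step 5: Apply to 'J' (y = 9): D(9) = 9 * (9 - 21) mod 26 = 9 * -12 mod 26 = 22 -> 'W'.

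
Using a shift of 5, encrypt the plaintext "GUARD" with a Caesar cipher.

Step 1: For each letter, shift forward by 5 positions (mod 26).
  G (position 6) -> position (6+5) mod 26 = 11 -> L
  U (position 20) -> position (20+5) mod 26 = 25 -> Z
  A (position 0) -> position (0+5) mod 26 = 5 -> F
  R (position 17) -> position (17+5) mod 26 = 22 -> W
  D (position 3) -> position (3+5) mod 26 = 8 -> I
Result: LZFWI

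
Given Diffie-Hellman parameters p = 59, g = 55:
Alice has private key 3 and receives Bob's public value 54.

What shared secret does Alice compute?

Step 1: s = B^a mod p = 54^3 mod 59.
  54^1 mod 59 = 54
  54^2 mod 59 = (54 * 54) mod 59 = 25
  54^3 mod 59 = (25 * 54) mod 59 = 52
Result: shared secret = 52.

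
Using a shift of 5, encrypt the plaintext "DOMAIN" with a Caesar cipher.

Step 1: For each letter, shift forward by 5 positions (mod 26).
  D (position 3) -> position (3+5) mod 26 = 8 -> I
  O (position 14) -> position (14+5) mod 26 = 19 -> T
  M (position 12) -> position (12+5) mod 26 = 17 -> R
  A (position 0) -> position (0+5) mod 26 = 5 -> F
  I (position 8) -> position (8+5) mod 26 = 13 -> N
  N (position 13) -> position (13+5) mod 26 = 18 -> S
Result: ITRFNS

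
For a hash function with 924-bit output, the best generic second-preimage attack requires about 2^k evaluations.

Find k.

Step 1: The hash has a 924-bit output.
Step 2: Second-preimage resistance means: given a specific input x, it should be infeasible to find a different y with h(y) = h(x).
With a 924-bit output, a generic search for a second preimage costs about 2^924 evaluations (each trial matches the fixed target with probability 2^-924).
Step 3: Security level = 924 bits.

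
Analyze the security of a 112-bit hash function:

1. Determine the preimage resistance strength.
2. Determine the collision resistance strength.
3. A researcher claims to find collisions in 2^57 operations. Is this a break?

Step 1: Preimage resistance requires brute-force of 2^112 operations.
Step 2: Collision resistance (birthday bound) = 2^(112/2) = 2^56.
Step 3: The claimed attack costs 2^57 operations.
Step 4: Since 2^57 >= 2^56, the claimed attack is no faster than the generic birthday attack, so this does not break collision resistance.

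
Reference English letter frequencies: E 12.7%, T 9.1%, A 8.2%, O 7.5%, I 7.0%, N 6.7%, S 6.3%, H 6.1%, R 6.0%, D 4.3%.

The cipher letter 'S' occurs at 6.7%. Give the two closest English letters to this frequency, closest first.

Step 1: Observed frequency of 'S' is 6.7%.
Step 2: Compute distances to each reference frequency and sort:
  N (6.7%): difference = 0.0% <-- BEST
  I (7.0%): difference = 0.3% <-- RUNNER-UP
  S (6.3%): difference = 0.4%
  H (6.1%): difference = 0.6%
  R (6.0%): difference = 0.7%
Step 3: Most likely is 'N' (6.7%, diff 0.0%); second most likely is 'I' (7.0%, diff 0.3%).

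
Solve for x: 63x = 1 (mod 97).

Step 1: We need x such that 63 * x = 1 (mod 97).
Step 2: Using the extended Euclidean algorithm or trial:
  63 * 77 = 4851 = 50 * 97 + 1.
Step 3: Since 4851 mod 97 = 1, the inverse is x = 77.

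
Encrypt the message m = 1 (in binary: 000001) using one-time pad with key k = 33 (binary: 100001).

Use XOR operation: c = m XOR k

Step 1: Write out the XOR operation bit by bit:
  Message: 000001
  Key:     100001
  XOR:     100000
Step 2: Convert to decimal: 100000 = 32.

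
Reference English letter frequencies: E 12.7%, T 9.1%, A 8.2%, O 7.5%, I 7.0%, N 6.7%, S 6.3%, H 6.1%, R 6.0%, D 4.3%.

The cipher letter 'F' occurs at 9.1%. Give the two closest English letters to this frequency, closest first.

Step 1: Observed frequency of 'F' is 9.1%.
Step 2: Compute distances to each reference frequency and sort:
  T (9.1%): difference = 0.0% <-- BEST
  A (8.2%): difference = 0.9% <-- RUNNER-UP
  O (7.5%): difference = 1.6%
  I (7.0%): difference = 2.1%
  N (6.7%): difference = 2.4%
Step 3: Most likely is 'T' (9.1%, diff 0.0%); second most likely is 'A' (8.2%, diff 0.9%).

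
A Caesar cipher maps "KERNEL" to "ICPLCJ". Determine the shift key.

Step 1: Compare first letters: K (position 10) -> I (position 8).
Step 2: Shift = (8 - 10) mod 26 = 24.
The shift value is 24.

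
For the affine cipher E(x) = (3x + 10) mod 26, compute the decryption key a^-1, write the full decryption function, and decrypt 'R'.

Step 1: Find a^-1, the modular inverse of 3 mod 26.
Step 2: We need 3 * a^-1 = 1 (mod 26).
Step 3: 3 * 9 = 27 = 1 * 26 + 1, so a^-1 = 9.
Step 4: D(y) = 9(y - 10) mod 26.
Step 5: Apply to 'R' (y = 17): D(17) = 9 * (17 - 10) mod 26 = 9 * 7 mod 26 = 11 -> 'L'.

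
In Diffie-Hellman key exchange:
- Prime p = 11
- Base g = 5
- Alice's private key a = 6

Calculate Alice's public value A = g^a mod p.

Step 1: A = g^a mod p = 5^6 mod 11.
  5^1 mod 11 = 5
  5^2 mod 11 = (5 * 5) mod 11 = 3
  5^3 mod 11 = (3 * 5) mod 11 = 4
  5^4 mod 11 = (4 * 5) mod 11 = 9
  5^5 mod 11 = (9 * 5) mod 11 = 1
  5^6 mod 11 = (1 * 5) mod 11 = 5
Result: A = 5.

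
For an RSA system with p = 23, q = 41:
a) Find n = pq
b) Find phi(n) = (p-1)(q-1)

Step 1: n = p * q = 23 * 41 = 943.
Step 2: phi(n) = (p-1)(q-1) = 22 * 40 = 880.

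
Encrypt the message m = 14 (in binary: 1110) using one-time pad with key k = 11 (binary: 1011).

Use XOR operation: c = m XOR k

Step 1: Write out the XOR operation bit by bit:
  Message: 1110
  Key:     1011
  XOR:     0101
Step 2: Convert to decimal: 0101 = 5.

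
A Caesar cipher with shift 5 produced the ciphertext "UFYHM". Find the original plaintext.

Step 1: Reverse the shift by subtracting 5 from each letter position.
  U (position 20) -> position (20-5) mod 26 = 15 -> P
  F (position 5) -> position (5-5) mod 26 = 0 -> A
  Y (position 24) -> position (24-5) mod 26 = 19 -> T
  H (position 7) -> position (7-5) mod 26 = 2 -> C
  M (position 12) -> position (12-5) mod 26 = 7 -> H
Decrypted message: PATCH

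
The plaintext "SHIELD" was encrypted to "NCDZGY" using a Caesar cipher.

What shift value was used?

Step 1: Compare first letters: S (position 18) -> N (position 13).
Step 2: Shift = (13 - 18) mod 26 = 21.
The shift value is 21.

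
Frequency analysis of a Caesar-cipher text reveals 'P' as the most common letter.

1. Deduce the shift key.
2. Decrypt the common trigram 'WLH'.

Step 1: In English, 'E' is the most frequent letter (12.7%).
Step 2: The most frequent ciphertext letter is 'P' (position 15).
Step 3: Shift = (15 - 4) mod 26 = 11.
Step 4: Decrypt 'WLH' by shifting back 11:
  W -> L
  L -> A
  H -> W
Step 5: 'WLH' decrypts to 'LAW'.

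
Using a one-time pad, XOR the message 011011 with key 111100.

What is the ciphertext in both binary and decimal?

Step 1: Write out the XOR operation bit by bit:
  Message: 011011
  Key:     111100
  XOR:     100111
Step 2: Convert to decimal: 100111 = 39.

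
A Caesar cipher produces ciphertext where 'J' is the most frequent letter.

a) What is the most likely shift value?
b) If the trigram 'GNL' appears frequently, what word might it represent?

Step 1: In English, 'E' is the most frequent letter (12.7%).
Step 2: The most frequent ciphertext letter is 'J' (position 9).
Step 3: Shift = (9 - 4) mod 26 = 5.
Step 4: Decrypt 'GNL' by shifting back 5:
  G -> B
  N -> I
  L -> G
Step 5: 'GNL' decrypts to 'BIG'.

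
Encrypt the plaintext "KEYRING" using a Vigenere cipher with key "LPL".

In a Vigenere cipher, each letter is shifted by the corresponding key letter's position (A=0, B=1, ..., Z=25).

Step 1: Repeat key to match plaintext length:
  Plaintext: KEYRING
  Key:       LPLLPLL
Step 2: Encrypt each letter:
  K(10) + L(11) = (10+11) mod 26 = 21 = V
  E(4) + P(15) = (4+15) mod 26 = 19 = T
  Y(24) + L(11) = (24+11) mod 26 = 9 = J
  R(17) + L(11) = (17+11) mod 26 = 2 = C
  I(8) + P(15) = (8+15) mod 26 = 23 = X
  N(13) + L(11) = (13+11) mod 26 = 24 = Y
  G(6) + L(11) = (6+11) mod 26 = 17 = R
Ciphertext: VTJCXYR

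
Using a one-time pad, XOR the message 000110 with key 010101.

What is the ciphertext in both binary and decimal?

Step 1: Write out the XOR operation bit by bit:
  Message: 000110
  Key:     010101
  XOR:     010011
Step 2: Convert to decimal: 010011 = 19.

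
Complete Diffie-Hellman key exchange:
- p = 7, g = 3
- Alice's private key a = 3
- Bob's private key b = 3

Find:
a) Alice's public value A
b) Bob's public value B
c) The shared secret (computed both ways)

Step 1: A = g^a mod p = 3^3 mod 7 = 6.
Step 2: B = g^b mod p = 3^3 mod 7 = 6.
Step 3: Alice computes s = B^a mod p = 6^3 mod 7 = 6.
Step 4: Bob computes s = A^b mod p = 6^3 mod 7 = 6.
Both sides agree: shared secret = 6.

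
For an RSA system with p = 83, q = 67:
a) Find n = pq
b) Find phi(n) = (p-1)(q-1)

Step 1: n = p * q = 83 * 67 = 5561.
Step 2: phi(n) = (p-1)(q-1) = 82 * 66 = 5412.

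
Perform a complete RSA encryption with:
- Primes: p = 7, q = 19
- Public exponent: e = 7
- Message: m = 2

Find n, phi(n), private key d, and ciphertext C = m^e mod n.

Step 1: n = 7 * 19 = 133.
Step 2: phi(n) = (7-1)(19-1) = 6 * 18 = 108.
Step 3: Find d = 7^(-1) mod 108 = 31.
  Verify: 7 * 31 = 217 = 1 (mod 108).
Step 4: C = 2^7 mod 133 = 128.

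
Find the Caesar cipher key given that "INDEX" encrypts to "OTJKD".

Step 1: Compare first letters: I (position 8) -> O (position 14).
Step 2: Shift = (14 - 8) mod 26 = 6.
The shift value is 6.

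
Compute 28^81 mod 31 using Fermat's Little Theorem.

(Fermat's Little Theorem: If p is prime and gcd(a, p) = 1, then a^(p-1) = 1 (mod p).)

Step 1: Since 31 is prime, by Fermat's Little Theorem: 28^30 = 1 (mod 31).
Step 2: Reduce exponent: 81 mod 30 = 21.
Step 3: So 28^81 = 28^21 (mod 31).
Step 4: 28^21 mod 31 = 16.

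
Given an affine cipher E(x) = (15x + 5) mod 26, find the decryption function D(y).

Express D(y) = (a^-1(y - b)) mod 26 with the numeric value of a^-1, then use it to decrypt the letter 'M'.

Step 1: Find a^-1, the modular inverse of 15 mod 26.
Step 2: We need 15 * a^-1 = 1 (mod 26).
Step 3: 15 * 7 = 105 = 4 * 26 + 1, so a^-1 = 7.
Step 4: D(y) = 7(y - 5) mod 26.
Step 5: Apply to 'M' (y = 12): D(12) = 7 * (12 - 5) mod 26 = 7 * 7 mod 26 = 23 -> 'X'.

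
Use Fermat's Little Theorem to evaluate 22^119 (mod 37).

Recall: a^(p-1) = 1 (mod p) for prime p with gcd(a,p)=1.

Step 1: Since 37 is prime, by Fermat's Little Theorem: 22^36 = 1 (mod 37).
Step 2: Reduce exponent: 119 mod 36 = 11.
Step 3: So 22^119 = 22^11 (mod 37).
Step 4: 22^11 mod 37 = 18.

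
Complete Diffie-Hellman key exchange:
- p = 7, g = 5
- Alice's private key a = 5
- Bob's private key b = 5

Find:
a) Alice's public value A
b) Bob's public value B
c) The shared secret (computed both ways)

Step 1: A = g^a mod p = 5^5 mod 7 = 3.
Step 2: B = g^b mod p = 5^5 mod 7 = 3.
Step 3: Alice computes s = B^a mod p = 3^5 mod 7 = 5.
Step 4: Bob computes s = A^b mod p = 3^5 mod 7 = 5.
Both sides agree: shared secret = 5.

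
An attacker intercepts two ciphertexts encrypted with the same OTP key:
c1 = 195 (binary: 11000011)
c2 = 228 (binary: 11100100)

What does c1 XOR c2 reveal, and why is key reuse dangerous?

Step 1: c1 XOR c2 = (m1 XOR k) XOR (m2 XOR k).
Step 2: By XOR associativity/commutativity: = m1 XOR m2 XOR k XOR k = m1 XOR m2.
Step 3: 11000011 XOR 11100100 = 00100111 = 39.
Step 4: The key cancels out! An attacker learns m1 XOR m2 = 39, revealing the relationship between plaintexts.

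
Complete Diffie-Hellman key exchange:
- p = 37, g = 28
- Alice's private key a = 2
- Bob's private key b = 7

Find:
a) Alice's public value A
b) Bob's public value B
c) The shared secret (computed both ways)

Step 1: A = g^a mod p = 28^2 mod 37 = 7.
Step 2: B = g^b mod p = 28^7 mod 37 = 21.
Step 3: Alice computes s = B^a mod p = 21^2 mod 37 = 34.
Step 4: Bob computes s = A^b mod p = 7^7 mod 37 = 34.
Both sides agree: shared secret = 34.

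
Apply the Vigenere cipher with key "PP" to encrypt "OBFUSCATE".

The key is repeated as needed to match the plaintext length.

Step 1: Repeat key to match plaintext length:
  Plaintext: OBFUSCATE
  Key:       PPPPPPPPP
Step 2: Encrypt each letter:
  O(14) + P(15) = (14+15) mod 26 = 3 = D
  B(1) + P(15) = (1+15) mod 26 = 16 = Q
  F(5) + P(15) = (5+15) mod 26 = 20 = U
  U(20) + P(15) = (20+15) mod 26 = 9 = J
  S(18) + P(15) = (18+15) mod 26 = 7 = H
  C(2) + P(15) = (2+15) mod 26 = 17 = R
  A(0) + P(15) = (0+15) mod 26 = 15 = P
  T(19) + P(15) = (19+15) mod 26 = 8 = I
  E(4) + P(15) = (4+15) mod 26 = 19 = T
Ciphertext: DQUJHRPIT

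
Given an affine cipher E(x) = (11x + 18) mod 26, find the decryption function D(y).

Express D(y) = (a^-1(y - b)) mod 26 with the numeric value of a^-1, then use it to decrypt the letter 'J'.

Step 1: Find a^-1, the modular inverse of 11 mod 26.
Step 2: We need 11 * a^-1 = 1 (mod 26).
Step 3: 11 * 19 = 209 = 8 * 26 + 1, so a^-1 = 19.
Step 4: D(y) = 19(y - 18) mod 26.
Step 5: Apply to 'J' (y = 9): D(9) = 19 * (9 - 18) mod 26 = 19 * -9 mod 26 = 11 -> 'L'.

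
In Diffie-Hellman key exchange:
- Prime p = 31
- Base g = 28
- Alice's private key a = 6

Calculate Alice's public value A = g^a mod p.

Step 1: A = g^a mod p = 28^6 mod 31.
  28^1 mod 31 = 28
  28^2 mod 31 = (28 * 28) mod 31 = 9
  28^3 mod 31 = (9 * 28) mod 31 = 4
  28^4 mod 31 = (4 * 28) mod 31 = 19
  28^5 mod 31 = (19 * 28) mod 31 = 5
  28^6 mod 31 = (5 * 28) mod 31 = 16
Result: A = 16.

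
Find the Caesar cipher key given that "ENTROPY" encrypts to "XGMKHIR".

Step 1: Compare first letters: E (position 4) -> X (position 23).
Step 2: Shift = (23 - 4) mod 26 = 19.
The shift value is 19.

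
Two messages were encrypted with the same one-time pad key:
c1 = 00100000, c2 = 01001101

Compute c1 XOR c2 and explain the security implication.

Step 1: c1 XOR c2 = (m1 XOR k) XOR (m2 XOR k).
Step 2: By XOR associativity/commutativity: = m1 XOR m2 XOR k XOR k = m1 XOR m2.
Step 3: 00100000 XOR 01001101 = 01101101 = 109.
Step 4: The key cancels out! An attacker learns m1 XOR m2 = 109, revealing the relationship between plaintexts.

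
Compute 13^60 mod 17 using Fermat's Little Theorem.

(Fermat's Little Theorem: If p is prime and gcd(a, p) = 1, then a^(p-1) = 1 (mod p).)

Step 1: Since 17 is prime, by Fermat's Little Theorem: 13^16 = 1 (mod 17).
Step 2: Reduce exponent: 60 mod 16 = 12.
Step 3: So 13^60 = 13^12 (mod 17).
Step 4: 13^12 mod 17 = 1.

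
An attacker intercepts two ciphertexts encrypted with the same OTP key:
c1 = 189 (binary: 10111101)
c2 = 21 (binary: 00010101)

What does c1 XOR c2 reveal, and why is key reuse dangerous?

Step 1: c1 XOR c2 = (m1 XOR k) XOR (m2 XOR k).
Step 2: By XOR associativity/commutativity: = m1 XOR m2 XOR k XOR k = m1 XOR m2.
Step 3: 10111101 XOR 00010101 = 10101000 = 168.
Step 4: The key cancels out! An attacker learns m1 XOR m2 = 168, revealing the relationship between plaintexts.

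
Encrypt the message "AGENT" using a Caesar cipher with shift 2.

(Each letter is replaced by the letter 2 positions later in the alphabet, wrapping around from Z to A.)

Step 1: For each letter, shift forward by 2 positions (mod 26).
  A (position 0) -> position (0+2) mod 26 = 2 -> C
  G (position 6) -> position (6+2) mod 26 = 8 -> I
  E (position 4) -> position (4+2) mod 26 = 6 -> G
  N (position 13) -> position (13+2) mod 26 = 15 -> P
  T (position 19) -> position (19+2) mod 26 = 21 -> V
Result: CIGPV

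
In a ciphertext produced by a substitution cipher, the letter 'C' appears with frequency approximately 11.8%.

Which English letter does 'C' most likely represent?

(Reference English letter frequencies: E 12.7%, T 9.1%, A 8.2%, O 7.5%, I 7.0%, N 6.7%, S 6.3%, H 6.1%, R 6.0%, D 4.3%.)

Step 1: The observed frequency is 11.8%.
Step 2: Compare with English frequencies:
  E: 12.7% (difference: 0.9%) <-- closest
  T: 9.1% (difference: 2.7%)
  A: 8.2% (difference: 3.6%)
  O: 7.5% (difference: 4.3%)
  I: 7.0% (difference: 4.8%)
  N: 6.7% (difference: 5.1%)
  S: 6.3% (difference: 5.5%)
  H: 6.1% (difference: 5.7%)
  R: 6.0% (difference: 5.8%)
  D: 4.3% (difference: 7.5%)
Step 3: 'C' most likely represents 'E' (frequency 12.7%).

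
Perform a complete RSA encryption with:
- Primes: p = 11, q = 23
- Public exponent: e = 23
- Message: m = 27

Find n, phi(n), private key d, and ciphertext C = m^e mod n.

Step 1: n = 11 * 23 = 253.
Step 2: phi(n) = (11-1)(23-1) = 10 * 22 = 220.
Step 3: Find d = 23^(-1) mod 220 = 67.
  Verify: 23 * 67 = 1541 = 1 (mod 220).
Step 4: C = 27^23 mod 253 = 4.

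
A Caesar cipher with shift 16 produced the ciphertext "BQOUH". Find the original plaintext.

Step 1: Reverse the shift by subtracting 16 from each letter position.
  B (position 1) -> position (1-16) mod 26 = 11 -> L
  Q (position 16) -> position (16-16) mod 26 = 0 -> A
  O (position 14) -> position (14-16) mod 26 = 24 -> Y
  U (position 20) -> position (20-16) mod 26 = 4 -> E
  H (position 7) -> position (7-16) mod 26 = 17 -> R
Decrypted message: LAYER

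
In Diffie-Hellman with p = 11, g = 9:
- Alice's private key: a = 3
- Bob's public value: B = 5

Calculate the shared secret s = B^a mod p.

Step 1: s = B^a mod p = 5^3 mod 11.
  5^1 mod 11 = 5
  5^2 mod 11 = (5 * 5) mod 11 = 3
  5^3 mod 11 = (3 * 5) mod 11 = 4
Result: shared secret = 4.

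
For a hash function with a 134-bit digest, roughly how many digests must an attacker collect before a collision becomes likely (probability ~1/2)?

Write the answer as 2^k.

Step 1: The birthday paradox gives collision probability ~50% after sqrt(2^n) = 2^(n/2) hashes.
Step 2: For 134-bit output: 2^(134/2) = 2^67.
Step 3: Approximately 2^67 hash computations needed.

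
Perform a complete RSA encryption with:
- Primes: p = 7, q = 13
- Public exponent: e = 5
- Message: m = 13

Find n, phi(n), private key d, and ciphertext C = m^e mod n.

Step 1: n = 7 * 13 = 91.
Step 2: phi(n) = (7-1)(13-1) = 6 * 12 = 72.
Step 3: Find d = 5^(-1) mod 72 = 29.
  Verify: 5 * 29 = 145 = 1 (mod 72).
Step 4: C = 13^5 mod 91 = 13.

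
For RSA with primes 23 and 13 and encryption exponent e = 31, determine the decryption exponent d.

Step 1: n = 23 * 13 = 299.
Step 2: phi(n) = 22 * 12 = 264.
Step 3: Find d such that 31 * d = 1 (mod 264).
Step 4: d = 31^(-1) mod 264 = 247.
Verification: 31 * 247 = 7657 = 29 * 264 + 1.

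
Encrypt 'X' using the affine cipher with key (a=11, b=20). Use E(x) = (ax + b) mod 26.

Step 1: Convert 'X' to number: x = 23.
Step 2: E(23) = (11 * 23 + 20) mod 26 = 273 mod 26 = 13.
Step 3: Convert 13 back to letter: N.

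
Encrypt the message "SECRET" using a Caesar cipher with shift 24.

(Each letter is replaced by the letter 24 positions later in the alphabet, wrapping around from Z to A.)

Step 1: For each letter, shift forward by 24 positions (mod 26).
  S (position 18) -> position (18+24) mod 26 = 16 -> Q
  E (position 4) -> position (4+24) mod 26 = 2 -> C
  C (position 2) -> position (2+24) mod 26 = 0 -> A
  R (position 17) -> position (17+24) mod 26 = 15 -> P
  E (position 4) -> position (4+24) mod 26 = 2 -> C
  T (position 19) -> position (19+24) mod 26 = 17 -> R
Result: QCAPCR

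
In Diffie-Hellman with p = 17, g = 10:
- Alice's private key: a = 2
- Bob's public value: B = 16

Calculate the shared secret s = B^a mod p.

Step 1: s = B^a mod p = 16^2 mod 17.
  16^1 mod 17 = 16
  16^2 mod 17 = (16 * 16) mod 17 = 1
Result: shared secret = 1.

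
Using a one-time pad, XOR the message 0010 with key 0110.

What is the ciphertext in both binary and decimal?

Step 1: Write out the XOR operation bit by bit:
  Message: 0010
  Key:     0110
  XOR:     0100
Step 2: Convert to decimal: 0100 = 4.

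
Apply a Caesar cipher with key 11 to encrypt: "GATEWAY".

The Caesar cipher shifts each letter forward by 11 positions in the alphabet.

Step 1: For each letter, shift forward by 11 positions (mod 26).
  G (position 6) -> position (6+11) mod 26 = 17 -> R
  A (position 0) -> position (0+11) mod 26 = 11 -> L
  T (position 19) -> position (19+11) mod 26 = 4 -> E
  E (position 4) -> position (4+11) mod 26 = 15 -> P
  W (position 22) -> position (22+11) mod 26 = 7 -> H
  A (position 0) -> position (0+11) mod 26 = 11 -> L
  Y (position 24) -> position (24+11) mod 26 = 9 -> J
Result: RLEPHLJ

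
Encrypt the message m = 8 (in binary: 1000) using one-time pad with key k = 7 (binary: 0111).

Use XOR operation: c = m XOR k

Step 1: Write out the XOR operation bit by bit:
  Message: 1000
  Key:     0111
  XOR:     1111
Step 2: Convert to decimal: 1111 = 15.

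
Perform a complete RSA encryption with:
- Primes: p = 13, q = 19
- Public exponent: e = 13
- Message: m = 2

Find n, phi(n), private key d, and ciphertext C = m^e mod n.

Step 1: n = 13 * 19 = 247.
Step 2: phi(n) = (13-1)(19-1) = 12 * 18 = 216.
Step 3: Find d = 13^(-1) mod 216 = 133.
  Verify: 13 * 133 = 1729 = 1 (mod 216).
Step 4: C = 2^13 mod 247 = 41.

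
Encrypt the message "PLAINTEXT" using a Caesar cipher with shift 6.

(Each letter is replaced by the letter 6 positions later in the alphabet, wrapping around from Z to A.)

Step 1: For each letter, shift forward by 6 positions (mod 26).
  P (position 15) -> position (15+6) mod 26 = 21 -> V
  L (position 11) -> position (11+6) mod 26 = 17 -> R
  A (position 0) -> position (0+6) mod 26 = 6 -> G
  I (position 8) -> position (8+6) mod 26 = 14 -> O
  N (position 13) -> position (13+6) mod 26 = 19 -> T
  T (position 19) -> position (19+6) mod 26 = 25 -> Z
  E (position 4) -> position (4+6) mod 26 = 10 -> K
  X (position 23) -> position (23+6) mod 26 = 3 -> D
  T (position 19) -> position (19+6) mod 26 = 25 -> Z
Result: VRGOTZKDZ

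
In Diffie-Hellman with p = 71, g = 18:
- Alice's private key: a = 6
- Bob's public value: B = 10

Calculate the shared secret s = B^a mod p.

Step 1: s = B^a mod p = 10^6 mod 71.
  10^1 mod 71 = 10
  10^2 mod 71 = (10 * 10) mod 71 = 29
  10^3 mod 71 = (29 * 10) mod 71 = 6
  10^4 mod 71 = (6 * 10) mod 71 = 60
  10^5 mod 71 = (60 * 10) mod 71 = 32
  10^6 mod 71 = (32 * 10) mod 71 = 36
Result: shared secret = 36.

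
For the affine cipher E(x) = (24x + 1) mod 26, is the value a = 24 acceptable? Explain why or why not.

Step 1: Compute gcd(24, 26).
Step 2: gcd(24, 26) = 2.
Since gcd = 2 != 1, 24 shares a common factor with 26, so it cannot be used.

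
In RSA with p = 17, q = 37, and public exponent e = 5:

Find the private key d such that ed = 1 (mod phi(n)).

Step 1: n = 17 * 37 = 629.
Step 2: phi(n) = 16 * 36 = 576.
Step 3: Find d such that 5 * d = 1 (mod 576).
Step 4: d = 5^(-1) mod 576 = 461.
Verification: 5 * 461 = 2305 = 4 * 576 + 1.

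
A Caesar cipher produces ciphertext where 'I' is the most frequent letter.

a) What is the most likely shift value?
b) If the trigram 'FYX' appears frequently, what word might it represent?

Step 1: In English, 'E' is the most frequent letter (12.7%).
Step 2: The most frequent ciphertext letter is 'I' (position 8).
Step 3: Shift = (8 - 4) mod 26 = 4.
Step 4: Decrypt 'FYX' by shifting back 4:
  F -> B
  Y -> U
  X -> T
Step 5: 'FYX' decrypts to 'BUT'.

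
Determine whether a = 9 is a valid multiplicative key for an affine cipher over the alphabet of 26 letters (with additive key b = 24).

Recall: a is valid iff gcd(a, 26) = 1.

Step 1: Compute gcd(9, 26).
Step 2: gcd(9, 26) = 1.
Since gcd = 1, 9 is coprime with 26, so it is a valid key.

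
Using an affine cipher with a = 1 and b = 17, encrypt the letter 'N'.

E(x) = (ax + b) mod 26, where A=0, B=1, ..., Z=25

Step 1: Convert 'N' to number: x = 13.
Step 2: E(13) = (1 * 13 + 17) mod 26 = 30 mod 26 = 4.
Step 3: Convert 4 back to letter: E.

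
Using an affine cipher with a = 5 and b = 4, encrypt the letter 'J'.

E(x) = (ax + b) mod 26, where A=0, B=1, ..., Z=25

Step 1: Convert 'J' to number: x = 9.
Step 2: E(9) = (5 * 9 + 4) mod 26 = 49 mod 26 = 23.
Step 3: Convert 23 back to letter: X.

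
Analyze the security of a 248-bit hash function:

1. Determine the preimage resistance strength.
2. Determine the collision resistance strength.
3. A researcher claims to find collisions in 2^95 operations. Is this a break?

Step 1: Preimage resistance requires brute-force of 2^248 operations.
Step 2: Collision resistance (birthday bound) = 2^(248/2) = 2^124.
Step 3: The claimed attack costs 2^95 operations.
Step 4: Since 2^95 < 2^124, the claimed attack beats the generic birthday bound, so collision resistance is broken.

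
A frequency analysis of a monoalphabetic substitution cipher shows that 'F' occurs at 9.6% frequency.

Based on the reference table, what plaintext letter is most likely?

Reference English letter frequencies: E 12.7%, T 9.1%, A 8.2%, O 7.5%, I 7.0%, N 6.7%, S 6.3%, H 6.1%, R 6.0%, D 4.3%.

Step 1: The observed frequency is 9.6%.
Step 2: Compare with English frequencies:
  E: 12.7% (difference: 3.1%)
  T: 9.1% (difference: 0.5%) <-- closest
  A: 8.2% (difference: 1.4%)
  O: 7.5% (difference: 2.1%)
  I: 7.0% (difference: 2.6%)
  N: 6.7% (difference: 2.9%)
  S: 6.3% (difference: 3.3%)
  H: 6.1% (difference: 3.5%)
  R: 6.0% (difference: 3.6%)
  D: 4.3% (difference: 5.3%)
Step 3: 'F' most likely represents 'T' (frequency 9.1%).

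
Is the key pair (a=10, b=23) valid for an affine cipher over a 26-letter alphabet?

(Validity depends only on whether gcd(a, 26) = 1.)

Step 1: Compute gcd(10, 26).
Step 2: gcd(10, 26) = 2.
Since gcd = 2 != 1, 10 shares a common factor with 26, so it cannot be used.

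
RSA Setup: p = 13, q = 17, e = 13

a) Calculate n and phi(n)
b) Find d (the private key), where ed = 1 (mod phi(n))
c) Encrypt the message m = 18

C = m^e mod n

Step 1: n = 13 * 17 = 221.
Step 2: phi(n) = (13-1)(17-1) = 12 * 16 = 192.
Step 3: Find d = 13^(-1) mod 192 = 133.
  Verify: 13 * 133 = 1729 = 1 (mod 192).
Step 4: C = 18^13 mod 221 = 18.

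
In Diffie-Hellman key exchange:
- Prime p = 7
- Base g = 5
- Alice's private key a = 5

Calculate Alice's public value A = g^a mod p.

Step 1: A = g^a mod p = 5^5 mod 7.
  5^1 mod 7 = 5
  5^2 mod 7 = (5 * 5) mod 7 = 4
  5^3 mod 7 = (4 * 5) mod 7 = 6
  5^4 mod 7 = (6 * 5) mod 7 = 2
  5^5 mod 7 = (2 * 5) mod 7 = 3
Result: A = 3.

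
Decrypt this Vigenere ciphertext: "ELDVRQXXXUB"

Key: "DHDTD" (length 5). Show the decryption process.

Step 1: Key 'DHDTD' has length 5. Extended key: DHDTDDHDTDD
Step 2: Decrypt each position:
  E(4) - D(3) = 1 = B
  L(11) - H(7) = 4 = E
  D(3) - D(3) = 0 = A
  V(21) - T(19) = 2 = C
  R(17) - D(3) = 14 = O
  Q(16) - D(3) = 13 = N
  X(23) - H(7) = 16 = Q
  X(23) - D(3) = 20 = U
  X(23) - T(19) = 4 = E
  U(20) - D(3) = 17 = R
  B(1) - D(3) = 24 = Y
Plaintext: BEACONQUERY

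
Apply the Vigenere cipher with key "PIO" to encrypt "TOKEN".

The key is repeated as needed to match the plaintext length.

Step 1: Repeat key to match plaintext length:
  Plaintext: TOKEN
  Key:       PIOPI
Step 2: Encrypt each letter:
  T(19) + P(15) = (19+15) mod 26 = 8 = I
  O(14) + I(8) = (14+8) mod 26 = 22 = W
  K(10) + O(14) = (10+14) mod 26 = 24 = Y
  E(4) + P(15) = (4+15) mod 26 = 19 = T
  N(13) + I(8) = (13+8) mod 26 = 21 = V
Ciphertext: IWYTV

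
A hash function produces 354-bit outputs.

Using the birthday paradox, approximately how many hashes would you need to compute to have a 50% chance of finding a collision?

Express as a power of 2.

Step 1: The birthday paradox gives collision probability ~50% after sqrt(2^n) = 2^(n/2) hashes.
Step 2: For 354-bit output: 2^(354/2) = 2^177.
Step 3: Approximately 2^177 hash computations needed.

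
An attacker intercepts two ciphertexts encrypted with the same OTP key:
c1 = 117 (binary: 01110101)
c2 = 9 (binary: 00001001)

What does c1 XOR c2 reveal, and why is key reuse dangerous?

Step 1: c1 XOR c2 = (m1 XOR k) XOR (m2 XOR k).
Step 2: By XOR associativity/commutativity: = m1 XOR m2 XOR k XOR k = m1 XOR m2.
Step 3: 01110101 XOR 00001001 = 01111100 = 124.
Step 4: The key cancels out! An attacker learns m1 XOR m2 = 124, revealing the relationship between plaintexts.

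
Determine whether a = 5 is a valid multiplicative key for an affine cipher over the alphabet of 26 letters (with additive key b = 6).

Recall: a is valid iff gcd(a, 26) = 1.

Step 1: Compute gcd(5, 26).
Step 2: gcd(5, 26) = 1.
Since gcd = 1, 5 is coprime with 26, so it is a valid key.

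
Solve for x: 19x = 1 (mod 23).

Step 1: We need x such that 19 * x = 1 (mod 23).
Step 2: Using the extended Euclidean algorithm or trial:
  19 * 17 = 323 = 14 * 23 + 1.
Step 3: Since 323 mod 23 = 1, the inverse is x = 17.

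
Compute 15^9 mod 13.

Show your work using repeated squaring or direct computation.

Step 1: Compute 15^9 mod 13 step by step, reducing modulo 13 at each step.
  15^1 mod 13 = 2
  15^2 mod 13 = (2 * 15) mod 13 = 4
  15^3 mod 13 = (4 * 15) mod 13 = 8
  15^4 mod 13 = (8 * 15) mod 13 = 3
  15^5 mod 13 = (3 * 15) mod 13 = 6
  15^6 mod 13 = (6 * 15) mod 13 = 12
  15^7 mod 13 = (12 * 15) mod 13 = 11
  15^8 mod 13 = (11 * 15) mod 13 = 9
  15^9 mod 13 = (9 * 15) mod 13 = 5
Step 2: Result = 5.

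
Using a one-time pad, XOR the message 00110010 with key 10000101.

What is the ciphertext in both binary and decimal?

Step 1: Write out the XOR operation bit by bit:
  Message: 00110010
  Key:     10000101
  XOR:     10110111
Step 2: Convert to decimal: 10110111 = 183.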